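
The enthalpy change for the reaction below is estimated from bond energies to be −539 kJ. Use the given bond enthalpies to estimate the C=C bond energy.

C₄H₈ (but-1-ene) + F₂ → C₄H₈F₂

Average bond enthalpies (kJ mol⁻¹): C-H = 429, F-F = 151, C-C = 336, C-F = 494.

Let D be the C=C bond energy.
Σ(broken) = 2×336 + 8×429 + 1×D + 1×151 = 4255 + D
Σ(formed) = 3×336 + 2×494 + 8×429 = 5428
ΔH = Σ(broken) − Σ(formed) = (4255 + D) − (5428) = −1173 + D
Setting this equal to −539 kJ gives D = 634 kJ/mol.

D(C=C) ≈ 634 kJ/mol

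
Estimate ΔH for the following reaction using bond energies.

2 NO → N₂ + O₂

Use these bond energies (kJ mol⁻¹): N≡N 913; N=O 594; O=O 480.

ΔH ≈ −205 kJ

Bonds broken (reactants):
  N=O: 2 × 594 = 1188
  Σ(broken) = 1188 kJ
Bonds formed (products):
  N≡N: 1 × 913 = 913
  O=O: 1 × 480 = 480
  Σ(formed) = 1393 kJ
ΔH = Σ(broken) − Σ(formed) = 1188 − 1393 = −205 kJ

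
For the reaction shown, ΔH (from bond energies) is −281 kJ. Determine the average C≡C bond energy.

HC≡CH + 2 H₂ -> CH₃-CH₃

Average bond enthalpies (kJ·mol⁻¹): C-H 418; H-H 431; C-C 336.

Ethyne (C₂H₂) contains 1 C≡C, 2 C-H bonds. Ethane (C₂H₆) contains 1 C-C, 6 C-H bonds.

Let D be the C≡C bond energy.
Σ(broken) = 1×D + 2×418 + 2×431 = 1698 + D
Σ(formed) = 1×336 + 6×418 = 2844
ΔH = Σ(broken) − Σ(formed) = (1698 + D) − (2844) = −1146 + D
Setting this equal to −281 kJ gives D = 865 kJ/mol.

D(C≡C) ≈ 865 kJ/mol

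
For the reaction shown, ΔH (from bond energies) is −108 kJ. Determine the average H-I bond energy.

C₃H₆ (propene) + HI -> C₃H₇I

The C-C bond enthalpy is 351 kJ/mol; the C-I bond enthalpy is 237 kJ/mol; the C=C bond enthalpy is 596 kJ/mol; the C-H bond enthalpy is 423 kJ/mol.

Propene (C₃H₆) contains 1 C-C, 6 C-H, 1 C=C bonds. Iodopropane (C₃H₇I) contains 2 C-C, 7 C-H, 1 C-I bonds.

Let D be the H-I bond energy.
Σ(broken) = 1×351 + 6×423 + 1×596 + 1×D = 3485 + D
Σ(formed) = 2×351 + 7×423 + 1×237 = 3900
ΔH = Σ(broken) − Σ(formed) = (3485 + D) − (3900) = −415 + D
Setting this equal to −108 kJ gives D = 307 kJ/mol.

D(H-I) ≈ 307 kJ/mol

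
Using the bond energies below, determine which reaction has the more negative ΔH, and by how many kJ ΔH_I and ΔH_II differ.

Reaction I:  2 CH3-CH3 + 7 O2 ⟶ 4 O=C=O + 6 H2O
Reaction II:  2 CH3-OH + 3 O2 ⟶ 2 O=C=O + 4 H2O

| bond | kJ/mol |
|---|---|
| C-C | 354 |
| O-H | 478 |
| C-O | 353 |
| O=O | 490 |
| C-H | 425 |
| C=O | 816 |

Reaction I:
  Bonds broken (reactants):
    C-C: 2 × 354 = 708
    C-H: 12 × 425 = 5100
    O=O: 7 × 490 = 3430
    Σ(broken) = 9238 kJ
  Bonds formed (products):
    C=O: 8 × 816 = 6528
    O-H: 12 × 478 = 5736
    Σ(formed) = 12264 kJ
  ΔH_I = 9238 − 12264 = −3026 kJ
Reaction II:
  Bonds broken (reactants):
    C-H: 6 × 425 = 2550
    C-O: 2 × 353 = 706
    O-H: 2 × 478 = 956
    O=O: 3 × 490 = 1470
    Σ(broken) = 5682 kJ
  Bonds formed (products):
    C=O: 4 × 816 = 3264
    O-H: 8 × 478 = 3824
    Σ(formed) = 7088 kJ
  ΔH_II = 5682 − 7088 = −1406 kJ
ΔH_I − ΔH_II = −1620 kJ, so reaction I has the more negative ΔH; |ΔH_I − ΔH_II| = 1620 kJ.

Reaction I, by 1620 kJ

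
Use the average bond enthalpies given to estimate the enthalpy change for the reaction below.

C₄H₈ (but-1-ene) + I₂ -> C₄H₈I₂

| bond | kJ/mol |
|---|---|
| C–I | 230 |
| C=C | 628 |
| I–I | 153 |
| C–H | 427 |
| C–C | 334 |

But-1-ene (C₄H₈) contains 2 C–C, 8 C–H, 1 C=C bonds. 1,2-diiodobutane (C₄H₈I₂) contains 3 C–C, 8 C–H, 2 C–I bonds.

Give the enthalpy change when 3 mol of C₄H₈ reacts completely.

ΔH = −39 kJ

Bonds broken (reactants):
  C–C: 2 × 334 = 668
  C–H: 8 × 427 = 3416
  C=C: 1 × 628 = 628
  I–I: 1 × 153 = 153
  Σ(broken) = 4865 kJ
Bonds formed (products):
  C–C: 3 × 334 = 1002
  C–H: 8 × 427 = 3416
  C–I: 2 × 230 = 460
  Σ(formed) = 4878 kJ
ΔH = Σ(broken) − Σ(formed) = 4865 − 4878 = −13 kJ
For 3× the reaction as written: 3 × (−13) = −39 kJ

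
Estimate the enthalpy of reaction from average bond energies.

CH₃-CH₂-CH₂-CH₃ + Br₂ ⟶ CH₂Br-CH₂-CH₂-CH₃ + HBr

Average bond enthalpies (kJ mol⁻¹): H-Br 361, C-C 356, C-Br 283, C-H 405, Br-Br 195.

ΔH ≈ −44 kJ

Bonds broken (reactants):
  Br-Br: 1 × 195 = 195
  C-C: 3 × 356 = 1068
  C-H: 10 × 405 = 4050
  Σ(broken) = 5313 kJ
Bonds formed (products):
  C-Br: 1 × 283 = 283
  C-C: 3 × 356 = 1068
  C-H: 9 × 405 = 3645
  H-Br: 1 × 361 = 361
  Σ(formed) = 5357 kJ
ΔH = Σ(broken) − Σ(formed) = 5313 − 5357 = −44 kJ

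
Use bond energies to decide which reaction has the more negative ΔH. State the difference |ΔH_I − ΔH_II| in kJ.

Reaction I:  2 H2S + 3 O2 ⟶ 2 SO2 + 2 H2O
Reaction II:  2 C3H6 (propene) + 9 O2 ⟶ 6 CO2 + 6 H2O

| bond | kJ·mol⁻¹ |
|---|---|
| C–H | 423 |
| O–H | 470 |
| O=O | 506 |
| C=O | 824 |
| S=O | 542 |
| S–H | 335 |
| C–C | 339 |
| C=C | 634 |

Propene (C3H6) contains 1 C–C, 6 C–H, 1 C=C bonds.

Reaction I:
  Bonds broken (reactants):
    O=O: 3 × 506 = 1518
    S–H: 4 × 335 = 1340
    Σ(broken) = 2858 kJ
  Bonds formed (products):
    O–H: 4 × 470 = 1880
    S=O: 4 × 542 = 2168
    Σ(formed) = 4048 kJ
  ΔH_I = 2858 − 4048 = −1190 kJ
Reaction II:
  Bonds broken (reactants):
    C–C: 2 × 339 = 678
    C–H: 12 × 423 = 5076
    C=C: 2 × 634 = 1268
    O=O: 9 × 506 = 4554
    Σ(broken) = 11576 kJ
  Bonds formed (products):
    C=O: 12 × 824 = 9888
    O–H: 12 × 470 = 5640
    Σ(formed) = 15528 kJ
  ΔH_II = 11576 − 15528 = −3952 kJ
ΔH_I − ΔH_II = +2762 kJ, so reaction II has the more negative ΔH; |ΔH_I − ΔH_II| = 2762 kJ.

Reaction II, by 2762 kJ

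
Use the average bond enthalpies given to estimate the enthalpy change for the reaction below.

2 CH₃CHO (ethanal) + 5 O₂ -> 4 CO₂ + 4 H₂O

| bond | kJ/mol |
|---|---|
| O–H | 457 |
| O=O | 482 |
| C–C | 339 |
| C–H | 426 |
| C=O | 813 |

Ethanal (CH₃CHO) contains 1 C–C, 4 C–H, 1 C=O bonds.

ΔH ≈ −2038 kJ

Bonds broken (reactants):
  C–C: 2 × 339 = 678
  C–H: 8 × 426 = 3408
  C=O: 2 × 813 = 1626
  O=O: 5 × 482 = 2410
  Σ(broken) = 8122 kJ
Bonds formed (products):
  C=O: 8 × 813 = 6504
  O–H: 8 × 457 = 3656
  Σ(formed) = 10160 kJ
ΔH = Σ(broken) − Σ(formed) = 8122 − 10160 = −2038 kJ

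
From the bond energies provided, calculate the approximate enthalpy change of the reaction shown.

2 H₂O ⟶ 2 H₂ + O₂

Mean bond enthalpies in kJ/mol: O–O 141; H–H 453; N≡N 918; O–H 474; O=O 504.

Bonds broken (reactants):
  O–H: 4 × 474 = 1896
  Σ(broken) = 1896 kJ
Bonds formed (products):
  H–H: 2 × 453 = 906
  O=O: 1 × 504 = 504
  Σ(formed) = 1410 kJ
ΔH = Σ(broken) − Σ(formed) = 1896 − 1410 = +486 kJ

ΔH ≈ +486 kJ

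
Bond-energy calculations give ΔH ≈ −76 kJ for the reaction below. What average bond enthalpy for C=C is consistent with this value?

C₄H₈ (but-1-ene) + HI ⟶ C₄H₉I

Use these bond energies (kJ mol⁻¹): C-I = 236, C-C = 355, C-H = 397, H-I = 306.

D(C=C) ≈ 606 kJ/mol

Let D be the C=C bond energy.
Σ(broken) = 2×355 + 8×397 + 1×D + 1×306 = 4192 + D
Σ(formed) = 3×355 + 9×397 + 1×236 = 4874
ΔH = Σ(broken) − Σ(formed) = (4192 + D) − (4874) = −682 + D
Setting this equal to −76 kJ gives D = 606 kJ/mol.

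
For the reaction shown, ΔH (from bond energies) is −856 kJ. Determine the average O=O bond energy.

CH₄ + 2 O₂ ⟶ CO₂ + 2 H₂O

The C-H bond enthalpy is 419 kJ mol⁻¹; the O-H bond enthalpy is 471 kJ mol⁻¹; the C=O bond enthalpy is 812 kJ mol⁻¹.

Let D be the O=O bond energy.
Σ(broken) = 4×419 + 2×D = 1676 + 2D
Σ(formed) = 2×812 + 4×471 = 3508
ΔH = Σ(broken) − Σ(formed) = (1676 + 2D) − (3508) = −1832 + 2D
Setting this equal to −856 kJ gives 2D = 976, so D = 488 kJ/mol.

D(O=O) ≈ 488 kJ/mol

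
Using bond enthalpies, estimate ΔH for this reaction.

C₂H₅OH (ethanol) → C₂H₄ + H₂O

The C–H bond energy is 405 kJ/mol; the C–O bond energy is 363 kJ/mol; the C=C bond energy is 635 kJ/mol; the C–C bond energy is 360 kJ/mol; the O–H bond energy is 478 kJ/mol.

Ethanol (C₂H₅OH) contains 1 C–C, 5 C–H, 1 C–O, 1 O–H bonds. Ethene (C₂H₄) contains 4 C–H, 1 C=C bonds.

Bonds broken (reactants):
  C–C: 1 × 360 = 360
  C–H: 5 × 405 = 2025
  C–O: 1 × 363 = 363
  O–H: 1 × 478 = 478
  Σ(broken) = 3226 kJ
Bonds formed (products):
  C–H: 4 × 405 = 1620
  C=C: 1 × 635 = 635
  O–H: 2 × 478 = 956
  Σ(formed) = 3211 kJ
ΔH = Σ(broken) − Σ(formed) = 3226 − 3211 = +15 kJ

ΔH ≈ +15 kJ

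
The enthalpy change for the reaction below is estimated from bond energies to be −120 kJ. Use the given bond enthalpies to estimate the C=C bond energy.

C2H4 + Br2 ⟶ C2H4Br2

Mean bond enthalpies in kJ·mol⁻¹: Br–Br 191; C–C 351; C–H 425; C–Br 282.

D(C=C) ≈ 604 kJ/mol

Let D be the C=C bond energy.
Σ(broken) = 1×191 + 4×425 + 1×D = 1891 + D
Σ(formed) = 2×282 + 1×351 + 4×425 = 2615
ΔH = Σ(broken) − Σ(formed) = (1891 + D) − (2615) = −724 + D
Setting this equal to −120 kJ gives D = 604 kJ/mol.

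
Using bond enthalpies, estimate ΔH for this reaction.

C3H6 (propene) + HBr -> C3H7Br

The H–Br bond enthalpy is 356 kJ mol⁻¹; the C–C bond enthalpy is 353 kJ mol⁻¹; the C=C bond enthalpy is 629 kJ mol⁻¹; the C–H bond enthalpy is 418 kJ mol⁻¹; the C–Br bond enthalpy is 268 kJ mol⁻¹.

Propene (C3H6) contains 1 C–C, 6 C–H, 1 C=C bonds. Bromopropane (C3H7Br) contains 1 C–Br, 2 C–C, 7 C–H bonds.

ΔH ≈ −54 kJ

Bonds broken (reactants):
  C–C: 1 × 353 = 353
  C–H: 6 × 418 = 2508
  C=C: 1 × 629 = 629
  H–Br: 1 × 356 = 356
  Σ(broken) = 3846 kJ
Bonds formed (products):
  C–Br: 1 × 268 = 268
  C–C: 2 × 353 = 706
  C–H: 7 × 418 = 2926
  Σ(formed) = 3900 kJ
ΔH = Σ(broken) − Σ(formed) = 3846 − 3900 = −54 kJ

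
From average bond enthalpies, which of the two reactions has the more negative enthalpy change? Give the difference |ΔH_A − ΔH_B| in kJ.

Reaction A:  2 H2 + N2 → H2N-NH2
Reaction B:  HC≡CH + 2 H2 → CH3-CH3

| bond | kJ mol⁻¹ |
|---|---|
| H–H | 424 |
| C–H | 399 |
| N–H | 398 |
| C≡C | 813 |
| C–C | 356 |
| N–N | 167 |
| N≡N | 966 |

Reaction B, by 346 kJ

Reaction A:
  Bonds broken (reactants):
    H–H: 2 × 424 = 848
    N≡N: 1 × 966 = 966
    Σ(broken) = 1814 kJ
  Bonds formed (products):
    N–H: 4 × 398 = 1592
    N–N: 1 × 167 = 167
    Σ(formed) = 1759 kJ
  ΔH_A = 1814 − 1759 = +55 kJ
Reaction B:
  Bonds broken (reactants):
    C≡C: 1 × 813 = 813
    C–H: 2 × 399 = 798
    H–H: 2 × 424 = 848
    Σ(broken) = 2459 kJ
  Bonds formed (products):
    C–C: 1 × 356 = 356
    C–H: 6 × 399 = 2394
    Σ(formed) = 2750 kJ
  ΔH_B = 2459 − 2750 = −291 kJ
ΔH_A − ΔH_B = +346 kJ, so reaction B has the more negative ΔH; |ΔH_A − ΔH_B| = 346 kJ.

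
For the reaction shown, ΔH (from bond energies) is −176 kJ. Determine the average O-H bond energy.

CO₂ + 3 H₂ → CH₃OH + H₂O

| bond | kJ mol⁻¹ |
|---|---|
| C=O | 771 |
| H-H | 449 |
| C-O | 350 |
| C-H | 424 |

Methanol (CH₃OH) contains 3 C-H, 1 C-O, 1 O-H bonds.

Let D be the O-H bond energy.
Σ(broken) = 2×771 + 3×449 = 2889
Σ(formed) = 3×424 + 1×350 + 3×D = 1622 + 3D
ΔH = Σ(broken) − Σ(formed) = (2889) − (1622 + 3D) = +1267 − 3D
Setting this equal to −176 kJ gives 3D = 1443, so D = 481 kJ/mol.

D(O-H) ≈ 481 kJ/mol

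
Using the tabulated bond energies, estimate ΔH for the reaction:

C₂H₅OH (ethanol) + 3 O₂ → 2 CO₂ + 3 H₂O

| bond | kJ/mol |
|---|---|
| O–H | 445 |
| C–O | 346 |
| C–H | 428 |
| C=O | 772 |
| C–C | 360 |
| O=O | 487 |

Bonds broken (reactants):
  C–C: 1 × 360 = 360
  C–H: 5 × 428 = 2140
  C–O: 1 × 346 = 346
  O–H: 1 × 445 = 445
  O=O: 3 × 487 = 1461
  Σ(broken) = 4752 kJ
Bonds formed (products):
  C=O: 4 × 772 = 3088
  O–H: 6 × 445 = 2670
  Σ(formed) = 5758 kJ
ΔH = Σ(broken) − Σ(formed) = 4752 − 5758 = −1006 kJ

ΔH ≈ −1006 kJ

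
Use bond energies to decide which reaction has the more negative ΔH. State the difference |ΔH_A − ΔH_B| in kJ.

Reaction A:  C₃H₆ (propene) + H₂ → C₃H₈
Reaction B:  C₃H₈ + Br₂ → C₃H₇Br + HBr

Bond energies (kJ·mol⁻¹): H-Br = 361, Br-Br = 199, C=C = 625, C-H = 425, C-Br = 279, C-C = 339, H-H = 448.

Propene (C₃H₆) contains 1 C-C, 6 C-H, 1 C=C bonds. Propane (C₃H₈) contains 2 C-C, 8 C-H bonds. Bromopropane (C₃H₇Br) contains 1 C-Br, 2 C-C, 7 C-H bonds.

Reaction A, by 100 kJ

Reaction A:
  Bonds broken (reactants):
    C-C: 1 × 339 = 339
    C-H: 6 × 425 = 2550
    C=C: 1 × 625 = 625
    H-H: 1 × 448 = 448
    Σ(broken) = 3962 kJ
  Bonds formed (products):
    C-C: 2 × 339 = 678
    C-H: 8 × 425 = 3400
    Σ(formed) = 4078 kJ
  ΔH_A = 3962 − 4078 = −116 kJ
Reaction B:
  Bonds broken (reactants):
    Br-Br: 1 × 199 = 199
    C-C: 2 × 339 = 678
    C-H: 8 × 425 = 3400
    Σ(broken) = 4277 kJ
  Bonds formed (products):
    C-Br: 1 × 279 = 279
    C-C: 2 × 339 = 678
    C-H: 7 × 425 = 2975
    H-Br: 1 × 361 = 361
    Σ(formed) = 4293 kJ
  ΔH_B = 4277 − 4293 = −16 kJ
ΔH_A − ΔH_B = −100 kJ, so reaction A has the more negative ΔH; |ΔH_A − ΔH_B| = 100 kJ.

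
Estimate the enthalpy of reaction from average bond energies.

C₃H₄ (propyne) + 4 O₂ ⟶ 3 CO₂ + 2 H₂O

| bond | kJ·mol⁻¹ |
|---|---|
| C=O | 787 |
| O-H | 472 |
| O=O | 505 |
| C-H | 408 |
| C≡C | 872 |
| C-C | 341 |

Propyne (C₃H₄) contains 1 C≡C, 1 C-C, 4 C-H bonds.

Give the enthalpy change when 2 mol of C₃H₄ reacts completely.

Bonds broken (reactants):
  C≡C: 1 × 872 = 872
  C-C: 1 × 341 = 341
  C-H: 4 × 408 = 1632
  O=O: 4 × 505 = 2020
  Σ(broken) = 4865 kJ
Bonds formed (products):
  C=O: 6 × 787 = 4722
  O-H: 4 × 472 = 1888
  Σ(formed) = 6610 kJ
ΔH = Σ(broken) − Σ(formed) = 4865 − 6610 = −1745 kJ
For 2× the reaction as written: 2 × (−1745) = −3490 kJ

ΔH = −3490 kJ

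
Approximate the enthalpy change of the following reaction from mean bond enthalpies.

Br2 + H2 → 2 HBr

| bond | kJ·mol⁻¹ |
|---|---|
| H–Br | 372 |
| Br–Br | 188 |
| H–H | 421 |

ΔH ≈ −135 kJ

Bonds broken (reactants):
  Br–Br: 1 × 188 = 188
  H–H: 1 × 421 = 421
  Σ(broken) = 609 kJ
Bonds formed (products):
  H–Br: 2 × 372 = 744
  Σ(formed) = 744 kJ
ΔH = Σ(broken) − Σ(formed) = 609 − 744 = −135 kJ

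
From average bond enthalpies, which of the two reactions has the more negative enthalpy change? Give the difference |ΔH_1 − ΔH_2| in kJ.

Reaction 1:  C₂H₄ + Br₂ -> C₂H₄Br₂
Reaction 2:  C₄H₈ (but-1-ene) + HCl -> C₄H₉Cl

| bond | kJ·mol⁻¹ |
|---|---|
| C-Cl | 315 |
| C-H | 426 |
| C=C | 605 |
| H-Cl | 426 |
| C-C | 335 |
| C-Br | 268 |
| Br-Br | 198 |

Reaction 1, by 23 kJ

Reaction 1:
  Bonds broken (reactants):
    Br-Br: 1 × 198 = 198
    C-H: 4 × 426 = 1704
    C=C: 1 × 605 = 605
    Σ(broken) = 2507 kJ
  Bonds formed (products):
    C-Br: 2 × 268 = 536
    C-C: 1 × 335 = 335
    C-H: 4 × 426 = 1704
    Σ(formed) = 2575 kJ
  ΔH_1 = 2507 − 2575 = −68 kJ
Reaction 2:
  Bonds broken (reactants):
    C-C: 2 × 335 = 670
    C-H: 8 × 426 = 3408
    C=C: 1 × 605 = 605
    H-Cl: 1 × 426 = 426
    Σ(broken) = 5109 kJ
  Bonds formed (products):
    C-C: 3 × 335 = 1005
    C-Cl: 1 × 315 = 315
    C-H: 9 × 426 = 3834
    Σ(formed) = 5154 kJ
  ΔH_2 = 5109 − 5154 = −45 kJ
ΔH_1 − ΔH_2 = −23 kJ, so reaction 1 has the more negative ΔH; |ΔH_1 − ΔH_2| = 23 kJ.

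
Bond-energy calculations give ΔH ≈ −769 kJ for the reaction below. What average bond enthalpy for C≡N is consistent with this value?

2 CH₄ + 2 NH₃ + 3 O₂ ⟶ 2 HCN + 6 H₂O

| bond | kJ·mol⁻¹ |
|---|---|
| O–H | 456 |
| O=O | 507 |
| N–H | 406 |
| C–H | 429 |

Let D be the C≡N bond energy.
Σ(broken) = 8×429 + 6×406 + 3×507 = 7389
Σ(formed) = 2×D + 2×429 + 12×456 = 6330 + 2D
ΔH = Σ(broken) − Σ(formed) = (7389) − (6330 + 2D) = +1059 − 2D
Setting this equal to −769 kJ gives 2D = 1828, so D = 914 kJ/mol.

D(C≡N) ≈ 914 kJ/mol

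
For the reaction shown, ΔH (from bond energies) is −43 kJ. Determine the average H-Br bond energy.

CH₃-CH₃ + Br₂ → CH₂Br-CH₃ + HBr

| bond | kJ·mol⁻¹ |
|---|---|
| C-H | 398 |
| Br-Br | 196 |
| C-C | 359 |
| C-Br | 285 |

D(H-Br) ≈ 352 kJ/mol

Let D be the H-Br bond energy.
Σ(broken) = 1×196 + 1×359 + 6×398 = 2943
Σ(formed) = 1×285 + 1×359 + 5×398 + 1×D = 2634 + D
ΔH = Σ(broken) − Σ(formed) = (2943) − (2634 + D) = +309 − D
Setting this equal to −43 kJ gives D = 352 kJ/mol.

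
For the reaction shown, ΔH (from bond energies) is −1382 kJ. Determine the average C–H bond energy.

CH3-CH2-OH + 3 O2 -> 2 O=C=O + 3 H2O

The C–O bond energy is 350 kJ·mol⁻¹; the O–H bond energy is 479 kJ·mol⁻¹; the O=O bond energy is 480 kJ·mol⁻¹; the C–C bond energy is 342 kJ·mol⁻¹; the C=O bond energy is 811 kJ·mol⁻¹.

Let D be the C–H bond energy.
Σ(broken) = 1×342 + 5×D + 1×350 + 1×479 + 3×480 = 2611 + 5D
Σ(formed) = 4×811 + 6×479 = 6118
ΔH = Σ(broken) − Σ(formed) = (2611 + 5D) − (6118) = −3507 + 5D
Setting this equal to −1382 kJ gives 5D = 2125, so D = 425 kJ/mol.

D(C–H) ≈ 425 kJ/mol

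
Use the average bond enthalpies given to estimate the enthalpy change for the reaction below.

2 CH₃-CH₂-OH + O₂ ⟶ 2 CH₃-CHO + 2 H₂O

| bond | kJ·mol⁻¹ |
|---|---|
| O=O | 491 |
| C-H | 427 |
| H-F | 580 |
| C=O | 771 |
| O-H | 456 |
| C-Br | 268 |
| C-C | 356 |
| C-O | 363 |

ΔH ≈ −383 kJ

Bonds broken (reactants):
  C-C: 2 × 356 = 712
  C-H: 10 × 427 = 4270
  C-O: 2 × 363 = 726
  O-H: 2 × 456 = 912
  O=O: 1 × 491 = 491
  Σ(broken) = 7111 kJ
Bonds formed (products):
  C-C: 2 × 356 = 712
  C-H: 8 × 427 = 3416
  C=O: 2 × 771 = 1542
  O-H: 4 × 456 = 1824
  Σ(formed) = 7494 kJ
ΔH = Σ(broken) − Σ(formed) = 7111 − 7494 = −383 kJ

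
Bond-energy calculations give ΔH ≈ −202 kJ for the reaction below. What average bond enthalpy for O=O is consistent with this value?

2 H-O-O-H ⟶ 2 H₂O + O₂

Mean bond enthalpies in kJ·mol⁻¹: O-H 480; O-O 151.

D(O=O) ≈ 504 kJ/mol

Let D be the O=O bond energy.
Σ(broken) = 4×480 + 2×151 = 2222
Σ(formed) = 4×480 + 1×D = 1920 + D
ΔH = Σ(broken) − Σ(formed) = (2222) − (1920 + D) = +302 − D
Setting this equal to −202 kJ gives D = 504 kJ/mol.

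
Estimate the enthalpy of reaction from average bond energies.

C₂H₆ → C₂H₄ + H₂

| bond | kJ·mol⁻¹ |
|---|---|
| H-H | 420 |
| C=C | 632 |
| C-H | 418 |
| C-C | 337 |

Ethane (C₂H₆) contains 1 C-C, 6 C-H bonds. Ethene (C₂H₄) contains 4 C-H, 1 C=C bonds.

Bonds broken (reactants):
  C-C: 1 × 337 = 337
  C-H: 6 × 418 = 2508
  Σ(broken) = 2845 kJ
Bonds formed (products):
  C-H: 4 × 418 = 1672
  C=C: 1 × 632 = 632
  H-H: 1 × 420 = 420
  Σ(formed) = 2724 kJ
ΔH = Σ(broken) − Σ(formed) = 2845 − 2724 = +121 kJ

ΔH ≈ +121 kJ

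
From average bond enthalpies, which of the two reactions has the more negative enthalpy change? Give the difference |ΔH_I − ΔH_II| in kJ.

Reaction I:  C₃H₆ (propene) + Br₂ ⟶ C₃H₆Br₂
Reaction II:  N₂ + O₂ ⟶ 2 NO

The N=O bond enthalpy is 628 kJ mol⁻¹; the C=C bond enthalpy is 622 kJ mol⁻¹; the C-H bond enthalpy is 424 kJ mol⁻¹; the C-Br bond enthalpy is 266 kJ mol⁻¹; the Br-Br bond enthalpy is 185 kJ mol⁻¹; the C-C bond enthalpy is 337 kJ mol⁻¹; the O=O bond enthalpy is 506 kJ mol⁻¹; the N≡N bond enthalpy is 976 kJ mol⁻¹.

Reaction I:
  Bonds broken (reactants):
    Br-Br: 1 × 185 = 185
    C-C: 1 × 337 = 337
    C-H: 6 × 424 = 2544
    C=C: 1 × 622 = 622
    Σ(broken) = 3688 kJ
  Bonds formed (products):
    C-Br: 2 × 266 = 532
    C-C: 2 × 337 = 674
    C-H: 6 × 424 = 2544
    Σ(formed) = 3750 kJ
  ΔH_I = 3688 − 3750 = −62 kJ
Reaction II:
  Bonds broken (reactants):
    N≡N: 1 × 976 = 976
    O=O: 1 × 506 = 506
    Σ(broken) = 1482 kJ
  Bonds formed (products):
    N=O: 2 × 628 = 1256
    Σ(formed) = 1256 kJ
  ΔH_II = 1482 − 1256 = +226 kJ
ΔH_I − ΔH_II = −288 kJ, so reaction I has the more negative ΔH; |ΔH_I − ΔH_II| = 288 kJ.

Reaction I, by 288 kJ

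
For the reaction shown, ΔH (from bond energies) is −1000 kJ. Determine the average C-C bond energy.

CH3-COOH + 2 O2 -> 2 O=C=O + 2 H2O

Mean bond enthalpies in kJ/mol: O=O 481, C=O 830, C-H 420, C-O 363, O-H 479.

Let D be the C-C bond energy.
Σ(broken) = 1×D + 3×420 + 1×363 + 1×830 + 1×479 + 2×481 = 3894 + D
Σ(formed) = 4×830 + 4×479 = 5236
ΔH = Σ(broken) − Σ(formed) = (3894 + D) − (5236) = −1342 + D
Setting this equal to −1000 kJ gives D = 342 kJ/mol.

D(C-C) ≈ 342 kJ/mol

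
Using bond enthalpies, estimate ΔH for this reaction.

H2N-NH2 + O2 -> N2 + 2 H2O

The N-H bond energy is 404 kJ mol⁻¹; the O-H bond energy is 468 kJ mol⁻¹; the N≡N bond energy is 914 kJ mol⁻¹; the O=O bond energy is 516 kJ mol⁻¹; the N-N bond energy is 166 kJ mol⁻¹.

ΔH ≈ −488 kJ

Bonds broken (reactants):
  N-H: 4 × 404 = 1616
  N-N: 1 × 166 = 166
  O=O: 1 × 516 = 516
  Σ(broken) = 2298 kJ
Bonds formed (products):
  N≡N: 1 × 914 = 914
  O-H: 4 × 468 = 1872
  Σ(formed) = 2786 kJ
ΔH = Σ(broken) − Σ(formed) = 2298 − 2786 = −488 kJ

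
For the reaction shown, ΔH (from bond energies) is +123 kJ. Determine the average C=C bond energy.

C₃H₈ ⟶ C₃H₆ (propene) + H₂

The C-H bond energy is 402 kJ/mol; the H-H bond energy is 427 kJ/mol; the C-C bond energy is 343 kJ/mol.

D(C=C) ≈ 597 kJ/mol

Let D be the C=C bond energy.
Σ(broken) = 2×343 + 8×402 = 3902
Σ(formed) = 1×343 + 6×402 + 1×D + 1×427 = 3182 + D
ΔH = Σ(broken) − Σ(formed) = (3902) − (3182 + D) = +720 − D
Setting this equal to +123 kJ gives D = 597 kJ/mol.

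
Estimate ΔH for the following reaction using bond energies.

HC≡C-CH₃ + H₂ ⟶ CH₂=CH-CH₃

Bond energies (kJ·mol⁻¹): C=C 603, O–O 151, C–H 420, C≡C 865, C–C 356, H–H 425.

ΔH ≈ −153 kJ

Bonds broken (reactants):
  C≡C: 1 × 865 = 865
  C–C: 1 × 356 = 356
  C–H: 4 × 420 = 1680
  H–H: 1 × 425 = 425
  Σ(broken) = 3326 kJ
Bonds formed (products):
  C–C: 1 × 356 = 356
  C–H: 6 × 420 = 2520
  C=C: 1 × 603 = 603
  Σ(formed) = 3479 kJ
ΔH = Σ(broken) − Σ(formed) = 3326 − 3479 = −153 kJ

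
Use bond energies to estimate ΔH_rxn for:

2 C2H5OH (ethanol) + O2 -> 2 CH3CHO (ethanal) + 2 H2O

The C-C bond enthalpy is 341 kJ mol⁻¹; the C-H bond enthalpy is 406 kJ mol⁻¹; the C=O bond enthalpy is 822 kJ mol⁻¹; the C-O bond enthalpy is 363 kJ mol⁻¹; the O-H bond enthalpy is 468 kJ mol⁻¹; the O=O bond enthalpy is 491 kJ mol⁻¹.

ΔH ≈ −551 kJ

Bonds broken (reactants):
  C-C: 2 × 341 = 682
  C-H: 10 × 406 = 4060
  C-O: 2 × 363 = 726
  O-H: 2 × 468 = 936
  O=O: 1 × 491 = 491
  Σ(broken) = 6895 kJ
Bonds formed (products):
  C-C: 2 × 341 = 682
  C-H: 8 × 406 = 3248
  C=O: 2 × 822 = 1644
  O-H: 4 × 468 = 1872
  Σ(formed) = 7446 kJ
ΔH = Σ(broken) − Σ(formed) = 6895 − 7446 = −551 kJ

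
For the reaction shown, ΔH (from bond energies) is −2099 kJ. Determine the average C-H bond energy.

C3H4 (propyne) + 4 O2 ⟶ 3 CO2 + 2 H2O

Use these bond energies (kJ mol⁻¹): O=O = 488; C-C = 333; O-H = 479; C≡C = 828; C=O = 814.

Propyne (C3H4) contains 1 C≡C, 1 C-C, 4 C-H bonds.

Let D be the C-H bond energy.
Σ(broken) = 1×828 + 1×333 + 4×D + 4×488 = 3113 + 4D
Σ(formed) = 6×814 + 4×479 = 6800
ΔH = Σ(broken) − Σ(formed) = (3113 + 4D) − (6800) = −3687 + 4D
Setting this equal to −2099 kJ gives 4D = 1588, so D = 397 kJ/mol.

D(C-H) ≈ 397 kJ/mol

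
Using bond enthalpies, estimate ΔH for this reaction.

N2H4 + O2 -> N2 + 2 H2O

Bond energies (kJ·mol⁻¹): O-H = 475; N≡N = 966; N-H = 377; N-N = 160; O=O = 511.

ΔH ≈ −687 kJ

Bonds broken (reactants):
  N-H: 4 × 377 = 1508
  N-N: 1 × 160 = 160
  O=O: 1 × 511 = 511
  Σ(broken) = 2179 kJ
Bonds formed (products):
  N≡N: 1 × 966 = 966
  O-H: 4 × 475 = 1900
  Σ(formed) = 2866 kJ
ΔH = Σ(broken) − Σ(formed) = 2179 − 2866 = −687 kJ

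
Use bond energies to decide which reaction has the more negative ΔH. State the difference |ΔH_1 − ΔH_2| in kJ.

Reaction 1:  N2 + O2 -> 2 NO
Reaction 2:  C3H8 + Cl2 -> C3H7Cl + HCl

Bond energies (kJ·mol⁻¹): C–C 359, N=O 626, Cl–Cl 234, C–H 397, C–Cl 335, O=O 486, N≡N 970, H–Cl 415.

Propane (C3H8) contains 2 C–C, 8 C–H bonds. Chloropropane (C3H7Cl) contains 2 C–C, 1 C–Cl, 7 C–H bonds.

Reaction 1:
  Bonds broken (reactants):
    N≡N: 1 × 970 = 970
    O=O: 1 × 486 = 486
    Σ(broken) = 1456 kJ
  Bonds formed (products):
    N=O: 2 × 626 = 1252
    Σ(formed) = 1252 kJ
  ΔH_1 = 1456 − 1252 = +204 kJ
Reaction 2:
  Bonds broken (reactants):
    C–C: 2 × 359 = 718
    C–H: 8 × 397 = 3176
    Cl–Cl: 1 × 234 = 234
    Σ(broken) = 4128 kJ
  Bonds formed (products):
    C–C: 2 × 359 = 718
    C–Cl: 1 × 335 = 335
    C–H: 7 × 397 = 2779
    H–Cl: 1 × 415 = 415
    Σ(formed) = 4247 kJ
  ΔH_2 = 4128 − 4247 = −119 kJ
ΔH_1 − ΔH_2 = +323 kJ, so reaction 2 has the more negative ΔH; |ΔH_1 − ΔH_2| = 323 kJ.

Reaction 2, by 323 kJ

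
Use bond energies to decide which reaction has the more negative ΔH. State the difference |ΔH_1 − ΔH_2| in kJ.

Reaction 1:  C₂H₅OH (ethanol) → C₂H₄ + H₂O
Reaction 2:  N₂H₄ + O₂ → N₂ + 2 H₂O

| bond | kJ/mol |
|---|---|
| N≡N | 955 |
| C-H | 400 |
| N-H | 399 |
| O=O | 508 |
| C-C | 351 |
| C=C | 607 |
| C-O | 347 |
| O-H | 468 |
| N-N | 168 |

Reaction 2, by 578 kJ

Reaction 1:
  Bonds broken (reactants):
    C-C: 1 × 351 = 351
    C-H: 5 × 400 = 2000
    C-O: 1 × 347 = 347
    O-H: 1 × 468 = 468
    Σ(broken) = 3166 kJ
  Bonds formed (products):
    C-H: 4 × 400 = 1600
    C=C: 1 × 607 = 607
    O-H: 2 × 468 = 936
    Σ(formed) = 3143 kJ
  ΔH_1 = 3166 − 3143 = +23 kJ
Reaction 2:
  Bonds broken (reactants):
    N-H: 4 × 399 = 1596
    N-N: 1 × 168 = 168
    O=O: 1 × 508 = 508
    Σ(broken) = 2272 kJ
  Bonds formed (products):
    N≡N: 1 × 955 = 955
    O-H: 4 × 468 = 1872
    Σ(formed) = 2827 kJ
  ΔH_2 = 2272 − 2827 = −555 kJ
ΔH_1 − ΔH_2 = +578 kJ, so reaction 2 has the more negative ΔH; |ΔH_1 − ΔH_2| = 578 kJ.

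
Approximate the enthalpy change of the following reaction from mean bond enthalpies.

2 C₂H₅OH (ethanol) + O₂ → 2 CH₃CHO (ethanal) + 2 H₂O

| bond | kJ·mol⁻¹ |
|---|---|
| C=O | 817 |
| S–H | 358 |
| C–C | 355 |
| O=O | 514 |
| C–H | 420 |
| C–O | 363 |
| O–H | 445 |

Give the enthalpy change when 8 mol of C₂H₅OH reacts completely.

ΔH = −1776 kJ

Bonds broken (reactants):
  C–C: 2 × 355 = 710
  C–H: 10 × 420 = 4200
  C–O: 2 × 363 = 726
  O–H: 2 × 445 = 890
  O=O: 1 × 514 = 514
  Σ(broken) = 7040 kJ
Bonds formed (products):
  C–C: 2 × 355 = 710
  C–H: 8 × 420 = 3360
  C=O: 2 × 817 = 1634
  O–H: 4 × 445 = 1780
  Σ(formed) = 7484 kJ
ΔH = Σ(broken) − Σ(formed) = 7040 − 7484 = −444 kJ
For 4× the reaction as written: 4 × (−444) = −1776 kJ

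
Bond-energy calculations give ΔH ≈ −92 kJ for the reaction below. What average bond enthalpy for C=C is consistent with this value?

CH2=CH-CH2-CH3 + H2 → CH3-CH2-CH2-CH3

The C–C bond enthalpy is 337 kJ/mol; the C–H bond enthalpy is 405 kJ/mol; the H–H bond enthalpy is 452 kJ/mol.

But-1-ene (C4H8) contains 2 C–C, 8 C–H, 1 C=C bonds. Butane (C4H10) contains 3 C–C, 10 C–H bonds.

Let D be the C=C bond energy.
Σ(broken) = 2×337 + 8×405 + 1×D + 1×452 = 4366 + D
Σ(formed) = 3×337 + 10×405 = 5061
ΔH = Σ(broken) − Σ(formed) = (4366 + D) − (5061) = −695 + D
Setting this equal to −92 kJ gives D = 603 kJ/mol.

D(C=C) ≈ 603 kJ/mol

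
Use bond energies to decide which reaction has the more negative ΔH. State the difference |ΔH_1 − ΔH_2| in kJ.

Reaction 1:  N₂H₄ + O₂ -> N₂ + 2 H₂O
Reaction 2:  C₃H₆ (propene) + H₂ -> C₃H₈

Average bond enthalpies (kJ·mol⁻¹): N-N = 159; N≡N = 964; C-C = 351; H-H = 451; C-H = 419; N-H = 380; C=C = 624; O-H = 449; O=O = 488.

Reaction 1:
  Bonds broken (reactants):
    N-H: 4 × 380 = 1520
    N-N: 1 × 159 = 159
    O=O: 1 × 488 = 488
    Σ(broken) = 2167 kJ
  Bonds formed (products):
    N≡N: 1 × 964 = 964
    O-H: 4 × 449 = 1796
    Σ(formed) = 2760 kJ
  ΔH_1 = 2167 − 2760 = −593 kJ
Reaction 2:
  Bonds broken (reactants):
    C-C: 1 × 351 = 351
    C-H: 6 × 419 = 2514
    C=C: 1 × 624 = 624
    H-H: 1 × 451 = 451
    Σ(broken) = 3940 kJ
  Bonds formed (products):
    C-C: 2 × 351 = 702
    C-H: 8 × 419 = 3352
    Σ(formed) = 4054 kJ
  ΔH_2 = 3940 − 4054 = −114 kJ
ΔH_1 − ΔH_2 = −479 kJ, so reaction 1 has the more negative ΔH; |ΔH_1 − ΔH_2| = 479 kJ.

Reaction 1, by 479 kJ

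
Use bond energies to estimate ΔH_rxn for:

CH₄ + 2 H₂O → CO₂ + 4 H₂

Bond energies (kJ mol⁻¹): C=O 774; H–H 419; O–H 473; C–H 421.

Bonds broken (reactants):
  C–H: 4 × 421 = 1684
  O–H: 4 × 473 = 1892
  Σ(broken) = 3576 kJ
Bonds formed (products):
  C=O: 2 × 774 = 1548
  H–H: 4 × 419 = 1676
  Σ(formed) = 3224 kJ
ΔH = Σ(broken) − Σ(formed) = 3576 − 3224 = +352 kJ

ΔH ≈ +352 kJ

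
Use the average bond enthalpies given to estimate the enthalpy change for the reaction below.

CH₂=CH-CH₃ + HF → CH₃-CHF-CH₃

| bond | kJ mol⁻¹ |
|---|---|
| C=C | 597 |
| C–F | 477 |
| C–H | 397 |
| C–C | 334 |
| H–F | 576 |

Bonds broken (reactants):
  C–C: 1 × 334 = 334
  C–H: 6 × 397 = 2382
  C=C: 1 × 597 = 597
  H–F: 1 × 576 = 576
  Σ(broken) = 3889 kJ
Bonds formed (products):
  C–C: 2 × 334 = 668
  C–F: 1 × 477 = 477
  C–H: 7 × 397 = 2779
  Σ(formed) = 3924 kJ
ΔH = Σ(broken) − Σ(formed) = 3889 − 3924 = −35 kJ

ΔH ≈ −35 kJ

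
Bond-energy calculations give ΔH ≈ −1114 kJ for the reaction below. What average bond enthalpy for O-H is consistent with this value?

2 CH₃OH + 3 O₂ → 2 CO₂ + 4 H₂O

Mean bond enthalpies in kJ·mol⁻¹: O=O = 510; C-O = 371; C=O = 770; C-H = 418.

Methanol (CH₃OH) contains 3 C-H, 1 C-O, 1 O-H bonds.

D(O-H) ≈ 469 kJ/mol

Let D be the O-H bond energy.
Σ(broken) = 6×418 + 2×371 + 2×D + 3×510 = 4780 + 2D
Σ(formed) = 4×770 + 8×D = 3080 + 8D
ΔH = Σ(broken) − Σ(formed) = (4780 + 2D) − (3080 + 8D) = +1700 − 6D
Setting this equal to −1114 kJ gives 6D = 2814, so D = 469 kJ/mol.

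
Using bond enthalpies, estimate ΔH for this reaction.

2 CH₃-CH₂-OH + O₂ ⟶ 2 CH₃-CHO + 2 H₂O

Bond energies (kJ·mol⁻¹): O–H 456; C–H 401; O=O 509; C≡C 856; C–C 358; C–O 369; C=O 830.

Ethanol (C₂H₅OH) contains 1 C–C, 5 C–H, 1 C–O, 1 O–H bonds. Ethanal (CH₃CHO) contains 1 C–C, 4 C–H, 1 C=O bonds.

ΔH ≈ −523 kJ

Bonds broken (reactants):
  C–C: 2 × 358 = 716
  C–H: 10 × 401 = 4010
  C–O: 2 × 369 = 738
  O–H: 2 × 456 = 912
  O=O: 1 × 509 = 509
  Σ(broken) = 6885 kJ
Bonds formed (products):
  C–C: 2 × 358 = 716
  C–H: 8 × 401 = 3208
  C=O: 2 × 830 = 1660
  O–H: 4 × 456 = 1824
  Σ(formed) = 7408 kJ
ΔH = Σ(broken) − Σ(formed) = 6885 − 7408 = −523 kJ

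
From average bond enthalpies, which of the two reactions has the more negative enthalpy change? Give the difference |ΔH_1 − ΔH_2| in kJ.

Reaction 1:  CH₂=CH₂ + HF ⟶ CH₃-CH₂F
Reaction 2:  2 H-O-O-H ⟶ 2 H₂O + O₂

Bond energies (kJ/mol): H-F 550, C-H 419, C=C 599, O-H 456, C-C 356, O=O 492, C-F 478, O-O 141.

Reaction 2, by 106 kJ

Reaction 1:
  Bonds broken (reactants):
    C-H: 4 × 419 = 1676
    C=C: 1 × 599 = 599
    H-F: 1 × 550 = 550
    Σ(broken) = 2825 kJ
  Bonds formed (products):
    C-C: 1 × 356 = 356
    C-F: 1 × 478 = 478
    C-H: 5 × 419 = 2095
    Σ(formed) = 2929 kJ
  ΔH_1 = 2825 − 2929 = −104 kJ
Reaction 2:
  Bonds broken (reactants):
    O-H: 4 × 456 = 1824
    O-O: 2 × 141 = 282
    Σ(broken) = 2106 kJ
  Bonds formed (products):
    O-H: 4 × 456 = 1824
    O=O: 1 × 492 = 492
    Σ(formed) = 2316 kJ
  ΔH_2 = 2106 − 2316 = −210 kJ
ΔH_1 − ΔH_2 = +106 kJ, so reaction 2 has the more negative ΔH; |ΔH_1 − ΔH_2| = 106 kJ.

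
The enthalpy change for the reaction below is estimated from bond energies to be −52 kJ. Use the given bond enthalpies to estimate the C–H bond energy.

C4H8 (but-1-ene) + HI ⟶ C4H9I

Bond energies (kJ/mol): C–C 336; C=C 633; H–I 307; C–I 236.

Let D be the C–H bond energy.
Σ(broken) = 2×336 + 8×D + 1×633 + 1×307 = 1612 + 8D
Σ(formed) = 3×336 + 9×D + 1×236 = 1244 + 9D
ΔH = Σ(broken) − Σ(formed) = (1612 + 8D) − (1244 + 9D) = +368 − D
Setting this equal to −52 kJ gives D = 420 kJ/mol.

D(C–H) ≈ 420 kJ/mol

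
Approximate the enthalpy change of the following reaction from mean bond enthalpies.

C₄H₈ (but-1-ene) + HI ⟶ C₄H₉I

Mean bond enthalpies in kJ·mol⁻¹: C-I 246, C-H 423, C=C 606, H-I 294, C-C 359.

Bonds broken (reactants):
  C-C: 2 × 359 = 718
  C-H: 8 × 423 = 3384
  C=C: 1 × 606 = 606
  H-I: 1 × 294 = 294
  Σ(broken) = 5002 kJ
Bonds formed (products):
  C-C: 3 × 359 = 1077
  C-H: 9 × 423 = 3807
  C-I: 1 × 246 = 246
  Σ(formed) = 5130 kJ
ΔH = Σ(broken) − Σ(formed) = 5002 − 5130 = −128 kJ

ΔH ≈ −128 kJ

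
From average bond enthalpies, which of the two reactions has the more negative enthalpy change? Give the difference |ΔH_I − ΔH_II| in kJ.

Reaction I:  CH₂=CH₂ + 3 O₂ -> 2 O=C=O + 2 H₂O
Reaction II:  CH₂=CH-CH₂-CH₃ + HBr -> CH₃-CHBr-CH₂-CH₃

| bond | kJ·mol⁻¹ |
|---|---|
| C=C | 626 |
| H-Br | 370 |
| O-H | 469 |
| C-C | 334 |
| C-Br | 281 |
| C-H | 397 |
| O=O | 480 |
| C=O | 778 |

Reaction I:
  Bonds broken (reactants):
    C-H: 4 × 397 = 1588
    C=C: 1 × 626 = 626
    O=O: 3 × 480 = 1440
    Σ(broken) = 3654 kJ
  Bonds formed (products):
    C=O: 4 × 778 = 3112
    O-H: 4 × 469 = 1876
    Σ(formed) = 4988 kJ
  ΔH_I = 3654 − 4988 = −1334 kJ
Reaction II:
  Bonds broken (reactants):
    C-C: 2 × 334 = 668
    C-H: 8 × 397 = 3176
    C=C: 1 × 626 = 626
    H-Br: 1 × 370 = 370
    Σ(broken) = 4840 kJ
  Bonds formed (products):
    C-Br: 1 × 281 = 281
    C-C: 3 × 334 = 1002
    C-H: 9 × 397 = 3573
    Σ(formed) = 4856 kJ
  ΔH_II = 4840 − 4856 = −16 kJ
ΔH_I − ΔH_II = −1318 kJ, so reaction I has the more negative ΔH; |ΔH_I − ΔH_II| = 1318 kJ.

Reaction I, by 1318 kJ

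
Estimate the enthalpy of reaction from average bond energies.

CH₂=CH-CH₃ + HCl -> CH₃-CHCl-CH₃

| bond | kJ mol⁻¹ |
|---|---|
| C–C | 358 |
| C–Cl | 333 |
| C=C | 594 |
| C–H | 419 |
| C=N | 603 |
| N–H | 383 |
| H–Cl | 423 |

ΔH ≈ −93 kJ

Bonds broken (reactants):
  C–C: 1 × 358 = 358
  C–H: 6 × 419 = 2514
  C=C: 1 × 594 = 594
  H–Cl: 1 × 423 = 423
  Σ(broken) = 3889 kJ
Bonds formed (products):
  C–C: 2 × 358 = 716
  C–Cl: 1 × 333 = 333
  C–H: 7 × 419 = 2933
  Σ(formed) = 3982 kJ
ΔH = Σ(broken) − Σ(formed) = 3889 − 3982 = −93 kJ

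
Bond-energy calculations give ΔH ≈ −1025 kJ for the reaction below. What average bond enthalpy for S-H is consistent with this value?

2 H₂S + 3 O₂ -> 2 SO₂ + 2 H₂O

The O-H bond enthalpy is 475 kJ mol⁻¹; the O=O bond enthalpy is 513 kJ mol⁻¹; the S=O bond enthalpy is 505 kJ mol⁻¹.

Let D be the S-H bond energy.
Σ(broken) = 3×513 + 4×D = 1539 + 4D
Σ(formed) = 4×475 + 4×505 = 3920
ΔH = Σ(broken) − Σ(formed) = (1539 + 4D) − (3920) = −2381 + 4D
Setting this equal to −1025 kJ gives 4D = 1356, so D = 339 kJ/mol.

D(S-H) ≈ 339 kJ/mol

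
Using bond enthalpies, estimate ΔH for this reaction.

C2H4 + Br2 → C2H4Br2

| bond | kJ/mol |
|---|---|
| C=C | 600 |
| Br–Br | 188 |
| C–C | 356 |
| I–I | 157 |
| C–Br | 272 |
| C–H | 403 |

Bonds broken (reactants):
  Br–Br: 1 × 188 = 188
  C–H: 4 × 403 = 1612
  C=C: 1 × 600 = 600
  Σ(broken) = 2400 kJ
Bonds formed (products):
  C–Br: 2 × 272 = 544
  C–C: 1 × 356 = 356
  C–H: 4 × 403 = 1612
  Σ(formed) = 2512 kJ
ΔH = Σ(broken) − Σ(formed) = 2400 − 2512 = −112 kJ

ΔH ≈ −112 kJ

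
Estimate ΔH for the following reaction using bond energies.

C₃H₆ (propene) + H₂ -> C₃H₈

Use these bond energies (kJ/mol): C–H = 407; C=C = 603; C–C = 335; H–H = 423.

Bonds broken (reactants):
  C–C: 1 × 335 = 335
  C–H: 6 × 407 = 2442
  C=C: 1 × 603 = 603
  H–H: 1 × 423 = 423
  Σ(broken) = 3803 kJ
Bonds formed (products):
  C–C: 2 × 335 = 670
  C–H: 8 × 407 = 3256
  Σ(formed) = 3926 kJ
ΔH = Σ(broken) − Σ(formed) = 3803 − 3926 = −123 kJ

ΔH ≈ −123 kJ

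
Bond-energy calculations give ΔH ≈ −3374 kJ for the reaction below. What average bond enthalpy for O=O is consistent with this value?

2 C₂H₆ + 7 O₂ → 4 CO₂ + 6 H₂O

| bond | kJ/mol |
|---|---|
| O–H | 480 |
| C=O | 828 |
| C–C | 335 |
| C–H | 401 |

Let D be the O=O bond energy.
Σ(broken) = 2×335 + 12×401 + 7×D = 5482 + 7D
Σ(formed) = 8×828 + 12×480 = 12384
ΔH = Σ(broken) − Σ(formed) = (5482 + 7D) − (12384) = −6902 + 7D
Setting this equal to −3374 kJ gives 7D = 3528, so D = 504 kJ/mol.

D(O=O) ≈ 504 kJ/mol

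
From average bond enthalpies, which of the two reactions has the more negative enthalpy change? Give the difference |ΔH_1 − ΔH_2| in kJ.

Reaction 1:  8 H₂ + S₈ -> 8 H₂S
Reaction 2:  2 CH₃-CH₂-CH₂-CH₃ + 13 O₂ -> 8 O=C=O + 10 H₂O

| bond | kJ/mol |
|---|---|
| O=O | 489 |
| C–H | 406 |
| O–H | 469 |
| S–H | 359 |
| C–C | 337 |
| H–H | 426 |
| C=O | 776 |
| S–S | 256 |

Reaction 1:
  Bonds broken (reactants):
    H–H: 8 × 426 = 3408
    S–S: 8 × 256 = 2048
    Σ(broken) = 5456 kJ
  Bonds formed (products):
    S–H: 16 × 359 = 5744
    Σ(formed) = 5744 kJ
  ΔH_1 = 5456 − 5744 = −288 kJ
Reaction 2:
  Bonds broken (reactants):
    C–C: 6 × 337 = 2022
    C–H: 20 × 406 = 8120
    O=O: 13 × 489 = 6357
    Σ(broken) = 16499 kJ
  Bonds formed (products):
    C=O: 16 × 776 = 12416
    O–H: 20 × 469 = 9380
    Σ(formed) = 21796 kJ
  ΔH_2 = 16499 − 21796 = −5297 kJ
ΔH_1 − ΔH_2 = +5009 kJ, so reaction 2 has the more negative ΔH; |ΔH_1 − ΔH_2| = 5009 kJ.

Reaction 2, by 5009 kJ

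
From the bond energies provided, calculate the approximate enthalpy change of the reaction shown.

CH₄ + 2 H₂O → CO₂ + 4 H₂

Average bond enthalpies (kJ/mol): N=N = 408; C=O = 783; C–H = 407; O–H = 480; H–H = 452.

Bonds broken (reactants):
  C–H: 4 × 407 = 1628
  O–H: 4 × 480 = 1920
  Σ(broken) = 3548 kJ
Bonds formed (products):
  C=O: 2 × 783 = 1566
  H–H: 4 × 452 = 1808
  Σ(formed) = 3374 kJ
ΔH = Σ(broken) − Σ(formed) = 3548 − 3374 = +174 kJ

ΔH ≈ +174 kJ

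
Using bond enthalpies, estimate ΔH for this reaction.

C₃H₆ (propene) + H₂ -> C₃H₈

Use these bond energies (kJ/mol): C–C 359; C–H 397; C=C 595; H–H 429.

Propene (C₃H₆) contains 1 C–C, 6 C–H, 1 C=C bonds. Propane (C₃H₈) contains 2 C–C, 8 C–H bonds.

ΔH ≈ −129 kJ

Bonds broken (reactants):
  C–C: 1 × 359 = 359
  C–H: 6 × 397 = 2382
  C=C: 1 × 595 = 595
  H–H: 1 × 429 = 429
  Σ(broken) = 3765 kJ
Bonds formed (products):
  C–C: 2 × 359 = 718
  C–H: 8 × 397 = 3176
  Σ(formed) = 3894 kJ
ΔH = Σ(broken) − Σ(formed) = 3765 − 3894 = −129 kJ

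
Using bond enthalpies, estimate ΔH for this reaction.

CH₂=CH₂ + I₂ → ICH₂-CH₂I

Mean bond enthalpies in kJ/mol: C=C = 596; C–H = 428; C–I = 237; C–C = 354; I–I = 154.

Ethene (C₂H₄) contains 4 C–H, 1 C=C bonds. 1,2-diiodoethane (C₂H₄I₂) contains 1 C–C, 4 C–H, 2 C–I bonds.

Bonds broken (reactants):
  C–H: 4 × 428 = 1712
  C=C: 1 × 596 = 596
  I–I: 1 × 154 = 154
  Σ(broken) = 2462 kJ
Bonds formed (products):
  C–C: 1 × 354 = 354
  C–H: 4 × 428 = 1712
  C–I: 2 × 237 = 474
  Σ(formed) = 2540 kJ
ΔH = Σ(broken) − Σ(formed) = 2462 − 2540 = −78 kJ

ΔH ≈ −78 kJ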